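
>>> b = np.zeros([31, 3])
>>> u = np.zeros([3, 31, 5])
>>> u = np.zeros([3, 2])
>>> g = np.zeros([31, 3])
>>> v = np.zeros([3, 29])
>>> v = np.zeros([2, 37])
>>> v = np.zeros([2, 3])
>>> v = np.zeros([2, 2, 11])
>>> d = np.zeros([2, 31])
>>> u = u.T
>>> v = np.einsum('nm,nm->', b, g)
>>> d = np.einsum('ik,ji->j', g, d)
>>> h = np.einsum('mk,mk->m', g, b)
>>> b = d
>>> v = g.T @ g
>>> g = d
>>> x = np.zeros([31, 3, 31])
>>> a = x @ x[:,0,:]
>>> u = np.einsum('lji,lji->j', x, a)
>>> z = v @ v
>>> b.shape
(2,)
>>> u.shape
(3,)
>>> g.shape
(2,)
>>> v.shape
(3, 3)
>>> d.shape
(2,)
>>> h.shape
(31,)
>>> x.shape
(31, 3, 31)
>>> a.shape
(31, 3, 31)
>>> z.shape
(3, 3)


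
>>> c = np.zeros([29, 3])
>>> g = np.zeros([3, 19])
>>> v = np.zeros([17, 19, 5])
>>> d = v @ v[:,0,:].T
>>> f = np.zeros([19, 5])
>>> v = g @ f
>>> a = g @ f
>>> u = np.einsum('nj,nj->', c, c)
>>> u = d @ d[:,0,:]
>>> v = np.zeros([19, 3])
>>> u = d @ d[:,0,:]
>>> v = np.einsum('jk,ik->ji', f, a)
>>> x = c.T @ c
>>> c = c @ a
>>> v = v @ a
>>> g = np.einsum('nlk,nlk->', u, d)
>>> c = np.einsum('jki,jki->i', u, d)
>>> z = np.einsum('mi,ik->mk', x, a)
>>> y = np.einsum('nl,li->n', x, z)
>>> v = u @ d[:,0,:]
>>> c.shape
(17,)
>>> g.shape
()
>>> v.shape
(17, 19, 17)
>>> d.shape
(17, 19, 17)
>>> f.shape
(19, 5)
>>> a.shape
(3, 5)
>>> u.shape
(17, 19, 17)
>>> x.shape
(3, 3)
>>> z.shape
(3, 5)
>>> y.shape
(3,)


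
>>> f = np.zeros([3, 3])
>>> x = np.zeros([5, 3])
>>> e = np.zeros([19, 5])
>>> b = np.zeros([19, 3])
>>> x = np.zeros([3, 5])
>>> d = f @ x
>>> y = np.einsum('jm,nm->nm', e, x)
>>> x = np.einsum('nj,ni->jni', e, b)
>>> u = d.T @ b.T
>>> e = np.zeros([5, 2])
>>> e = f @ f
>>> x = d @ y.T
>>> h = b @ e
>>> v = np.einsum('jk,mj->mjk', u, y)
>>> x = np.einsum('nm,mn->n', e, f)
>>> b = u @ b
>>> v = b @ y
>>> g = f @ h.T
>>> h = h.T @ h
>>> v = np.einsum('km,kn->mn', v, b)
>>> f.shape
(3, 3)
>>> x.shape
(3,)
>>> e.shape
(3, 3)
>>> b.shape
(5, 3)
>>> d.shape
(3, 5)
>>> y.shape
(3, 5)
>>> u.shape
(5, 19)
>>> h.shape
(3, 3)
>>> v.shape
(5, 3)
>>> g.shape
(3, 19)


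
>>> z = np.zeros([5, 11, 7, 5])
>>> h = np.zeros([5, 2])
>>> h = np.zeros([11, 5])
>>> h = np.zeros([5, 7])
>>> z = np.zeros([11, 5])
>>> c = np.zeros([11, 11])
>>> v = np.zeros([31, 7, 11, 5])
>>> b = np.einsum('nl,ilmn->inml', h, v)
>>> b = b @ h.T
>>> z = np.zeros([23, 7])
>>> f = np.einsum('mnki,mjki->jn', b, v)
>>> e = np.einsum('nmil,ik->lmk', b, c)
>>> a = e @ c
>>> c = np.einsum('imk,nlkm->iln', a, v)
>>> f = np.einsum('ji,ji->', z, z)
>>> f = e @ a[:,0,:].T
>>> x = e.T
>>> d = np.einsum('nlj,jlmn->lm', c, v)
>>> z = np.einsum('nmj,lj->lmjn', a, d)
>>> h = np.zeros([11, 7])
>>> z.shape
(7, 5, 11, 5)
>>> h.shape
(11, 7)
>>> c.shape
(5, 7, 31)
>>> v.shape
(31, 7, 11, 5)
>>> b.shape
(31, 5, 11, 5)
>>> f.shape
(5, 5, 5)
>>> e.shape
(5, 5, 11)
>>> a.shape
(5, 5, 11)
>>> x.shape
(11, 5, 5)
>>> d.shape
(7, 11)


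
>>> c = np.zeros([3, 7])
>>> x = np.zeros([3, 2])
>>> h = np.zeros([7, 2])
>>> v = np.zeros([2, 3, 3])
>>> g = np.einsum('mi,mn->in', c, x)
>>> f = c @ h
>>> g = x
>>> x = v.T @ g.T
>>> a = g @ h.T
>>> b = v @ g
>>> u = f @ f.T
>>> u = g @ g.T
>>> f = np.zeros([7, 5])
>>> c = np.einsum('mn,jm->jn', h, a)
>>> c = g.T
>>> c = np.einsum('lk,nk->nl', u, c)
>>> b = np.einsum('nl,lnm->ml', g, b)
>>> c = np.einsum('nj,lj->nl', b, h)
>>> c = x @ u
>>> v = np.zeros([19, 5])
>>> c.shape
(3, 3, 3)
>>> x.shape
(3, 3, 3)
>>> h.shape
(7, 2)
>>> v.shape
(19, 5)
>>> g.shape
(3, 2)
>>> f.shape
(7, 5)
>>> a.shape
(3, 7)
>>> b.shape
(2, 2)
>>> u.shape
(3, 3)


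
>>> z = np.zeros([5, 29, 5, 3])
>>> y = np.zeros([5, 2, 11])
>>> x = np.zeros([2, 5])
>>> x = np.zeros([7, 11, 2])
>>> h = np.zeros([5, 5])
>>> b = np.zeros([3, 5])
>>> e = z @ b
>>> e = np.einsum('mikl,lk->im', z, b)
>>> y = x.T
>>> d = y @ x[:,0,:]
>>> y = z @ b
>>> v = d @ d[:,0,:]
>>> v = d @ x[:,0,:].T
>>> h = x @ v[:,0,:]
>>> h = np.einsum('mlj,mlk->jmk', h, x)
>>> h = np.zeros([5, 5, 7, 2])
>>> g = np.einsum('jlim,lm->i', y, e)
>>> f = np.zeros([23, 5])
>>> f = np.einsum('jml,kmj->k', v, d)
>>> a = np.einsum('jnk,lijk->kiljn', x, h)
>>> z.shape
(5, 29, 5, 3)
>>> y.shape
(5, 29, 5, 5)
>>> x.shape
(7, 11, 2)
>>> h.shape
(5, 5, 7, 2)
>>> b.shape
(3, 5)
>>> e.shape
(29, 5)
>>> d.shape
(2, 11, 2)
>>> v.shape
(2, 11, 7)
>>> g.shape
(5,)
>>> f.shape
(2,)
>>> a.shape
(2, 5, 5, 7, 11)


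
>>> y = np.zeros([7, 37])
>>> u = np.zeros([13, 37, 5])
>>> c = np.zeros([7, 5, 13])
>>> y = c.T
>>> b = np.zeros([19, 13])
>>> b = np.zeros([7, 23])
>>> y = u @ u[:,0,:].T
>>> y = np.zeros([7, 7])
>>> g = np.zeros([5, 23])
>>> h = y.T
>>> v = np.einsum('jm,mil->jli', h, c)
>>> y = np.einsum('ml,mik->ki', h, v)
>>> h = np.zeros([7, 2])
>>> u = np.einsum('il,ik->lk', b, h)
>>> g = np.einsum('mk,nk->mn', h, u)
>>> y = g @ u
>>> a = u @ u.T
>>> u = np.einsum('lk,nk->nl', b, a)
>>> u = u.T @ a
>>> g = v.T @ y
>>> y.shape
(7, 2)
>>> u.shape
(7, 23)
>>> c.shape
(7, 5, 13)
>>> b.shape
(7, 23)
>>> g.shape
(5, 13, 2)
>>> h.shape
(7, 2)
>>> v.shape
(7, 13, 5)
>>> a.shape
(23, 23)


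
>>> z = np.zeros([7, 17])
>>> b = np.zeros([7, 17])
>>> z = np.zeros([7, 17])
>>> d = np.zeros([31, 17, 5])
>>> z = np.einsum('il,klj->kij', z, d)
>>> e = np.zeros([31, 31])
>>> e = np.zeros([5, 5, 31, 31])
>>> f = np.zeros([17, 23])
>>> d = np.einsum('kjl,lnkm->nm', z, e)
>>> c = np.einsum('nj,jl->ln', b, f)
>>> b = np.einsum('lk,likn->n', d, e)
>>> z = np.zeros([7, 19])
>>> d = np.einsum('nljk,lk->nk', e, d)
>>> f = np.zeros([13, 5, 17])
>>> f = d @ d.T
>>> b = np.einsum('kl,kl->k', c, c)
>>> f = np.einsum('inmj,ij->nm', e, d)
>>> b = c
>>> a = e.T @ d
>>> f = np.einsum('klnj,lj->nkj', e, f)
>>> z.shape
(7, 19)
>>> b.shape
(23, 7)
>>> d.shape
(5, 31)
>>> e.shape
(5, 5, 31, 31)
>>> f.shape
(31, 5, 31)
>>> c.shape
(23, 7)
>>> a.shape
(31, 31, 5, 31)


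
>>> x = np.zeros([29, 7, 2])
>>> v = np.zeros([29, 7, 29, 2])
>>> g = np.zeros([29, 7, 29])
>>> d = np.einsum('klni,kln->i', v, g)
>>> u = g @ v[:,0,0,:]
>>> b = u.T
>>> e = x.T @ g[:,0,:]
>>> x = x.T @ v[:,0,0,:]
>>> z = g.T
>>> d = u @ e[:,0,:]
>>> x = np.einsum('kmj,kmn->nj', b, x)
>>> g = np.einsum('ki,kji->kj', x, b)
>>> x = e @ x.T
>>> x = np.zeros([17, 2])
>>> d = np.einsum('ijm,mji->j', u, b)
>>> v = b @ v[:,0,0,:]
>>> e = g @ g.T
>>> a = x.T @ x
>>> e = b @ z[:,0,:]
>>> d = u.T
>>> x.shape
(17, 2)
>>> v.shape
(2, 7, 2)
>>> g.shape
(2, 7)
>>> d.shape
(2, 7, 29)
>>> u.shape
(29, 7, 2)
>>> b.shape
(2, 7, 29)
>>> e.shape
(2, 7, 29)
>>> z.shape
(29, 7, 29)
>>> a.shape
(2, 2)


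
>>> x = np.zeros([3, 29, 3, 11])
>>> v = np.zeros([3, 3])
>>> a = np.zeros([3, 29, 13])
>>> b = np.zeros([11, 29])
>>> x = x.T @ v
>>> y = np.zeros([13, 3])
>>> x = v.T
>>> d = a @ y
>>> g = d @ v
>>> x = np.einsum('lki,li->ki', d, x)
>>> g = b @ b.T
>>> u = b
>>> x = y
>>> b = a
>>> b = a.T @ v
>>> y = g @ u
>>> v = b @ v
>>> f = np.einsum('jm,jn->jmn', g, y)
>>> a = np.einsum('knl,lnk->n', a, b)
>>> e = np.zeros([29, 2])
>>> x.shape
(13, 3)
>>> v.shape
(13, 29, 3)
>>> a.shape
(29,)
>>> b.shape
(13, 29, 3)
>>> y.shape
(11, 29)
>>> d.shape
(3, 29, 3)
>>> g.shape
(11, 11)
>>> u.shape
(11, 29)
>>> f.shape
(11, 11, 29)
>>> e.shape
(29, 2)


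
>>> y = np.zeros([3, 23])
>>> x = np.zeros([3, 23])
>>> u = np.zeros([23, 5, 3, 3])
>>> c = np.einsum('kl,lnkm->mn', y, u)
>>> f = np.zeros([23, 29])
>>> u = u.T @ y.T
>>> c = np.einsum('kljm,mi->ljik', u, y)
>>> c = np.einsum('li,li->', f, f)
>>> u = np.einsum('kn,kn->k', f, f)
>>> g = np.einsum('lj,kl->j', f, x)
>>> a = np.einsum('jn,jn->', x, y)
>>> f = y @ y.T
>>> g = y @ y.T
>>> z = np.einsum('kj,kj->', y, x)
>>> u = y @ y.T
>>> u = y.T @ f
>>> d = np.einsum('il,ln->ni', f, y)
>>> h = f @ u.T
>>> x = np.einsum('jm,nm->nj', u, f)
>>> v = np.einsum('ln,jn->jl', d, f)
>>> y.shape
(3, 23)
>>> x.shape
(3, 23)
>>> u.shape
(23, 3)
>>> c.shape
()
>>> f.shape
(3, 3)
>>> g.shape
(3, 3)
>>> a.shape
()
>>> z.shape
()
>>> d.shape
(23, 3)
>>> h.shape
(3, 23)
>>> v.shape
(3, 23)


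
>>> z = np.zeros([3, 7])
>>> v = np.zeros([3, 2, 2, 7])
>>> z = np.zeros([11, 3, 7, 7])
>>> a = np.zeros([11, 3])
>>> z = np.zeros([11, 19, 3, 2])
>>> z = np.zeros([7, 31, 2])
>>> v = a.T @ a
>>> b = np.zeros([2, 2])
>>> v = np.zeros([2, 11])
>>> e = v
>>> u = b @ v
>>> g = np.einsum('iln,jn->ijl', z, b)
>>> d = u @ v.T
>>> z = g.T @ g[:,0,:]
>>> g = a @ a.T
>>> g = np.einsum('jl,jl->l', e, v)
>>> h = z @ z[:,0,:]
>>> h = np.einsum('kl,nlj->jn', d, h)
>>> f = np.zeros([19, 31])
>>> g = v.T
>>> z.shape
(31, 2, 31)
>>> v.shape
(2, 11)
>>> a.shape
(11, 3)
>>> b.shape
(2, 2)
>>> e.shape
(2, 11)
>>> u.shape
(2, 11)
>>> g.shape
(11, 2)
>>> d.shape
(2, 2)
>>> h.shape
(31, 31)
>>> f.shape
(19, 31)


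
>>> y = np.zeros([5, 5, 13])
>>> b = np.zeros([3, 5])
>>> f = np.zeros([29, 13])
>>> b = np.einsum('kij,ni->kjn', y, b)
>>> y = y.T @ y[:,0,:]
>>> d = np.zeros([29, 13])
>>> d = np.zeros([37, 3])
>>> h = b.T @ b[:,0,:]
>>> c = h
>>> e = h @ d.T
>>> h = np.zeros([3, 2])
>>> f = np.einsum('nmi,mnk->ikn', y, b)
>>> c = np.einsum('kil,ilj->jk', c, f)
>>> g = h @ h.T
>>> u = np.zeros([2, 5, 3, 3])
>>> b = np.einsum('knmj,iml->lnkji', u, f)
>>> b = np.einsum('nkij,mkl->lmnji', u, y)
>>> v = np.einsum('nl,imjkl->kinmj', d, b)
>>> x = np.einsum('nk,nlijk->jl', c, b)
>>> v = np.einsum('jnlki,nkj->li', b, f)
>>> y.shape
(13, 5, 13)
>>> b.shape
(13, 13, 2, 3, 3)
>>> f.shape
(13, 3, 13)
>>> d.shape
(37, 3)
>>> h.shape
(3, 2)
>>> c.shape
(13, 3)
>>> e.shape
(3, 13, 37)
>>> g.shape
(3, 3)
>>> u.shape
(2, 5, 3, 3)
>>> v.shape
(2, 3)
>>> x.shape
(3, 13)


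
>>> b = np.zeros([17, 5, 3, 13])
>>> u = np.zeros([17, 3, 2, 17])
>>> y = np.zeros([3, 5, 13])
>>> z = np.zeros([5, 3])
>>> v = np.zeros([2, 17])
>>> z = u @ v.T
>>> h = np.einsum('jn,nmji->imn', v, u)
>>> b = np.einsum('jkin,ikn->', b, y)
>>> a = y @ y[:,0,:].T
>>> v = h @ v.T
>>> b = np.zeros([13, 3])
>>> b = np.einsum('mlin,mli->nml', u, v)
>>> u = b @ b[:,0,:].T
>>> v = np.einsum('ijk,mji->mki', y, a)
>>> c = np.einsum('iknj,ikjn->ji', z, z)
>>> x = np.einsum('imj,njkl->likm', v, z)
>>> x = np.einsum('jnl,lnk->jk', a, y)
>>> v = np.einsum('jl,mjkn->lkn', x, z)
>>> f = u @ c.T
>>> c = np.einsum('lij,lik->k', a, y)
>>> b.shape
(17, 17, 3)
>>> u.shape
(17, 17, 17)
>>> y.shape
(3, 5, 13)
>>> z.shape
(17, 3, 2, 2)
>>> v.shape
(13, 2, 2)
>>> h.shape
(17, 3, 17)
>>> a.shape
(3, 5, 3)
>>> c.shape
(13,)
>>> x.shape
(3, 13)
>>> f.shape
(17, 17, 2)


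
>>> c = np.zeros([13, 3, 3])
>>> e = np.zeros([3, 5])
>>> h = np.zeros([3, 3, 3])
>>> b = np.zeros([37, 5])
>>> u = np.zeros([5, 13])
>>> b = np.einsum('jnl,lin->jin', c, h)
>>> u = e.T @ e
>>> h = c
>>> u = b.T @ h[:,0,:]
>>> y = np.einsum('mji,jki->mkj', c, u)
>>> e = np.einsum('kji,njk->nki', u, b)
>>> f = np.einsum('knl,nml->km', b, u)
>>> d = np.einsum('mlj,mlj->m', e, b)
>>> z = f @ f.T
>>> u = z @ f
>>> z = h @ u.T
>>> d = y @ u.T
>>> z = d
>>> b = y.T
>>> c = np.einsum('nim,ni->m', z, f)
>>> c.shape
(13,)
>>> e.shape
(13, 3, 3)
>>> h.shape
(13, 3, 3)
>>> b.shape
(3, 3, 13)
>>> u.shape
(13, 3)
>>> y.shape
(13, 3, 3)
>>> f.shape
(13, 3)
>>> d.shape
(13, 3, 13)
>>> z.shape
(13, 3, 13)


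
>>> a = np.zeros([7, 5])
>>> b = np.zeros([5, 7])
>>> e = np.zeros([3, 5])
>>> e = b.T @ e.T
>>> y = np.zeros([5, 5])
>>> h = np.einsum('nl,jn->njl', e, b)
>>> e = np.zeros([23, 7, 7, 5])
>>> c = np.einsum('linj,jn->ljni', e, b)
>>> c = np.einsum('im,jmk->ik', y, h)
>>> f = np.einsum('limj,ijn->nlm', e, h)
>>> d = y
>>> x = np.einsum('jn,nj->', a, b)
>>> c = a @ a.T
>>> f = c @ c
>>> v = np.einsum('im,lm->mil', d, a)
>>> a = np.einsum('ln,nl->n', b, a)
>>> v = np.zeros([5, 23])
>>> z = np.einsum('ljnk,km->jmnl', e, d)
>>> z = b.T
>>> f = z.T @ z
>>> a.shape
(7,)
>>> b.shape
(5, 7)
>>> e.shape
(23, 7, 7, 5)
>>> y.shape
(5, 5)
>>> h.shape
(7, 5, 3)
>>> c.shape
(7, 7)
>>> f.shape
(5, 5)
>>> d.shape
(5, 5)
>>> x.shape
()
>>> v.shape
(5, 23)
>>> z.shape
(7, 5)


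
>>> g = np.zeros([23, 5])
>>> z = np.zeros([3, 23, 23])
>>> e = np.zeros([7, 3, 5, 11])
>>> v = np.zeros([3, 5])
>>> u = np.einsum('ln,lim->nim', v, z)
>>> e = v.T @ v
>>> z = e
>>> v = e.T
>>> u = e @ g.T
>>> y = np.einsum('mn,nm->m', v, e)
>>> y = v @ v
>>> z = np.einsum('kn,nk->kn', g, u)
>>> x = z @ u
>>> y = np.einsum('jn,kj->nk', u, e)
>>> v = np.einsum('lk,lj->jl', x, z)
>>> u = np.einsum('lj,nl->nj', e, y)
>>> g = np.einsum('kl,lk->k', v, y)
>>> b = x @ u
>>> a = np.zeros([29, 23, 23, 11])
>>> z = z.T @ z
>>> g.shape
(5,)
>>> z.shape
(5, 5)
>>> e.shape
(5, 5)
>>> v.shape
(5, 23)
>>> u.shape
(23, 5)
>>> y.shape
(23, 5)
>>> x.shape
(23, 23)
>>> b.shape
(23, 5)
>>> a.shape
(29, 23, 23, 11)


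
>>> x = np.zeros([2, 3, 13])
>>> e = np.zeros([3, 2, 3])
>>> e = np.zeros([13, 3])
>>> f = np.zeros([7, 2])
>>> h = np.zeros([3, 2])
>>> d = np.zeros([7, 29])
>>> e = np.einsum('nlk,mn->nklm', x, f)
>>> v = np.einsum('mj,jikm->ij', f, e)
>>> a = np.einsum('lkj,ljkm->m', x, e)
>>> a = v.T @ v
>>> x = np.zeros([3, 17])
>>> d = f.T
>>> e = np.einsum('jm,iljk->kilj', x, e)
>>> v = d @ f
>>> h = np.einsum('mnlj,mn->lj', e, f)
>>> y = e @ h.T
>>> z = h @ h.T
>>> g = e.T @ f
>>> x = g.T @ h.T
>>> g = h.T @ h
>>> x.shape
(2, 2, 13, 13)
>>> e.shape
(7, 2, 13, 3)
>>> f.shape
(7, 2)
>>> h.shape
(13, 3)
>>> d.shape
(2, 7)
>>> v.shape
(2, 2)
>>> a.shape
(2, 2)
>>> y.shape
(7, 2, 13, 13)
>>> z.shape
(13, 13)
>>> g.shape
(3, 3)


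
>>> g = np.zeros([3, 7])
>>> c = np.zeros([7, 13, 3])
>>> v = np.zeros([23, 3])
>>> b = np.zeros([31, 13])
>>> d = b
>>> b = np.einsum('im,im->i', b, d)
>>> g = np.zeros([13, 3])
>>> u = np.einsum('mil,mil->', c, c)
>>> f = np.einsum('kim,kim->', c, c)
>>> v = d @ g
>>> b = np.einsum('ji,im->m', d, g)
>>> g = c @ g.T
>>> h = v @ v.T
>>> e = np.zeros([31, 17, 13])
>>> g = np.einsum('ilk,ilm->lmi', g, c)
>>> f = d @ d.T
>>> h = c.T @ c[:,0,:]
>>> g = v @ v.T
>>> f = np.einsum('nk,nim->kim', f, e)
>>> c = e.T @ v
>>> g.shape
(31, 31)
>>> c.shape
(13, 17, 3)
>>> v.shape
(31, 3)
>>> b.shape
(3,)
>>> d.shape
(31, 13)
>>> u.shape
()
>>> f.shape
(31, 17, 13)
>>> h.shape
(3, 13, 3)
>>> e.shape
(31, 17, 13)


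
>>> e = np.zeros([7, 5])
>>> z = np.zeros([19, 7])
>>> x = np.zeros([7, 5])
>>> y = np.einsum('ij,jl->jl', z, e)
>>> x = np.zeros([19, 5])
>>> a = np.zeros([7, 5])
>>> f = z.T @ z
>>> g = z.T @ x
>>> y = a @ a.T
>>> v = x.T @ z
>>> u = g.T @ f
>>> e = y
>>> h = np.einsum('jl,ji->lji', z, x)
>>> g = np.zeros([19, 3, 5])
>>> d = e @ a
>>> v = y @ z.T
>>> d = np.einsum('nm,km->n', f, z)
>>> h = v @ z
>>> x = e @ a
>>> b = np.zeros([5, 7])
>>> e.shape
(7, 7)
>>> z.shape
(19, 7)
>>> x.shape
(7, 5)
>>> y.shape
(7, 7)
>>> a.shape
(7, 5)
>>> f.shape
(7, 7)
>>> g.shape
(19, 3, 5)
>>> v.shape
(7, 19)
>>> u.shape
(5, 7)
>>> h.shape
(7, 7)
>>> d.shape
(7,)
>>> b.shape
(5, 7)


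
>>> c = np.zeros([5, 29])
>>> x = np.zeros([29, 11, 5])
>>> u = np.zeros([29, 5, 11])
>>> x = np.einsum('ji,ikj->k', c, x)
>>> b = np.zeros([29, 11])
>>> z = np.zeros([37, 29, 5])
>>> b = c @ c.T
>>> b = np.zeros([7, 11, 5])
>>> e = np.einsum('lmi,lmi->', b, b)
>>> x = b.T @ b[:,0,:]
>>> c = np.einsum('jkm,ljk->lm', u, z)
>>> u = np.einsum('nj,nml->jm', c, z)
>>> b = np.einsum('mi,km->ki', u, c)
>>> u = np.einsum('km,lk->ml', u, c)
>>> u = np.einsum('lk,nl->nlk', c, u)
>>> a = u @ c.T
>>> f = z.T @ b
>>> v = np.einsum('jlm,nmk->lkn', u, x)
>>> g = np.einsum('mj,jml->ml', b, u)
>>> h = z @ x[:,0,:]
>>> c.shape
(37, 11)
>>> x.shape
(5, 11, 5)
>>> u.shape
(29, 37, 11)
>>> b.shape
(37, 29)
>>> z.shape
(37, 29, 5)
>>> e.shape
()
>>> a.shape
(29, 37, 37)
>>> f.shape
(5, 29, 29)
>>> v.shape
(37, 5, 5)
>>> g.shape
(37, 11)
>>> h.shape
(37, 29, 5)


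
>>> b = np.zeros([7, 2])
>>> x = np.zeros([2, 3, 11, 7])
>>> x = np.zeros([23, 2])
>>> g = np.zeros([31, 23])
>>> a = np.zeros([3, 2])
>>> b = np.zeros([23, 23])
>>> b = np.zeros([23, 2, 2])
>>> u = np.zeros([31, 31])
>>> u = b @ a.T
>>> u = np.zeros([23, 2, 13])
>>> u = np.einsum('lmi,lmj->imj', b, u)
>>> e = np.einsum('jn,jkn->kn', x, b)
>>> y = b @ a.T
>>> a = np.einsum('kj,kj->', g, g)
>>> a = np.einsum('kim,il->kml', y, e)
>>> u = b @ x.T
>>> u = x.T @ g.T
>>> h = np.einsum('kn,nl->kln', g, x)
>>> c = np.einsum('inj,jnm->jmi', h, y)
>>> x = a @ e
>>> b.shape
(23, 2, 2)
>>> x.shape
(23, 3, 2)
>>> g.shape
(31, 23)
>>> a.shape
(23, 3, 2)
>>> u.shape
(2, 31)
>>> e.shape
(2, 2)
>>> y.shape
(23, 2, 3)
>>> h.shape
(31, 2, 23)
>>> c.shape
(23, 3, 31)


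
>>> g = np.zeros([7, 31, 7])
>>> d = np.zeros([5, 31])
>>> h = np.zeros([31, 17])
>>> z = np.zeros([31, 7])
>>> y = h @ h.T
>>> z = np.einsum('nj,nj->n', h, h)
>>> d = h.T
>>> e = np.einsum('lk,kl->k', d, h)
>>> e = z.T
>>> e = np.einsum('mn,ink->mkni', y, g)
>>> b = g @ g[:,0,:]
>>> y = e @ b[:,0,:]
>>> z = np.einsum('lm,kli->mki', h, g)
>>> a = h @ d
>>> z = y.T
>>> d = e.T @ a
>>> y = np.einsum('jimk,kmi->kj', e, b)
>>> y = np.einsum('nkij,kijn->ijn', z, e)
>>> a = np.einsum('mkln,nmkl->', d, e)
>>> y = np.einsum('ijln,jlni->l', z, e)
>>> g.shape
(7, 31, 7)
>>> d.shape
(7, 31, 7, 31)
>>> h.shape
(31, 17)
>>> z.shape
(7, 31, 7, 31)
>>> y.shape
(7,)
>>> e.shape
(31, 7, 31, 7)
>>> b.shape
(7, 31, 7)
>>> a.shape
()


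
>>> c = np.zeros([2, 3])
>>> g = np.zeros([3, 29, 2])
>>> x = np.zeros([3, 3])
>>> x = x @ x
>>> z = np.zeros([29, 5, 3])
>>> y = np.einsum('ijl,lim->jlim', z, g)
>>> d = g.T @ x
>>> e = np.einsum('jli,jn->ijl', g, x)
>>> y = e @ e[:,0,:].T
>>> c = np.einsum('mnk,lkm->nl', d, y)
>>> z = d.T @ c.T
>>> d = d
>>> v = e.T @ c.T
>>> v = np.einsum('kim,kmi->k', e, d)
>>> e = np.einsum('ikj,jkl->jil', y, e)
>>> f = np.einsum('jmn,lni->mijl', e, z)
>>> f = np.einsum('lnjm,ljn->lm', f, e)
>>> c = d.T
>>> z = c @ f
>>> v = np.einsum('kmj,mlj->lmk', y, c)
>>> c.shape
(3, 29, 2)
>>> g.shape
(3, 29, 2)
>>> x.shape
(3, 3)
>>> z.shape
(3, 29, 3)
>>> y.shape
(2, 3, 2)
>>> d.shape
(2, 29, 3)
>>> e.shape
(2, 2, 29)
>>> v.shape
(29, 3, 2)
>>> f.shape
(2, 3)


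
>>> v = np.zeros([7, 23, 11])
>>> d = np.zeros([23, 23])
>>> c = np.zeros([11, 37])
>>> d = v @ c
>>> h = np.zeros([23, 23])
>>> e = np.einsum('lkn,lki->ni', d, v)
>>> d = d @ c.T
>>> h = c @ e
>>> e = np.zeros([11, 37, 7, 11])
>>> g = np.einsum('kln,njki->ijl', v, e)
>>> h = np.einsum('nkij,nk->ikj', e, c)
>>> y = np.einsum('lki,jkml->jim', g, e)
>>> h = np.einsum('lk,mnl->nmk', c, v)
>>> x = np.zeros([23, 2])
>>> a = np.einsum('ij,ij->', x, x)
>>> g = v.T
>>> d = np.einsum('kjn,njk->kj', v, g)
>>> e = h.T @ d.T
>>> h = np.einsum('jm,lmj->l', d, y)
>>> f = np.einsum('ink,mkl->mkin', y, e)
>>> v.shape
(7, 23, 11)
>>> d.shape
(7, 23)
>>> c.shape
(11, 37)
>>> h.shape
(11,)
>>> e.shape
(37, 7, 7)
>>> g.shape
(11, 23, 7)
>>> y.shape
(11, 23, 7)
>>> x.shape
(23, 2)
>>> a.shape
()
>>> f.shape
(37, 7, 11, 23)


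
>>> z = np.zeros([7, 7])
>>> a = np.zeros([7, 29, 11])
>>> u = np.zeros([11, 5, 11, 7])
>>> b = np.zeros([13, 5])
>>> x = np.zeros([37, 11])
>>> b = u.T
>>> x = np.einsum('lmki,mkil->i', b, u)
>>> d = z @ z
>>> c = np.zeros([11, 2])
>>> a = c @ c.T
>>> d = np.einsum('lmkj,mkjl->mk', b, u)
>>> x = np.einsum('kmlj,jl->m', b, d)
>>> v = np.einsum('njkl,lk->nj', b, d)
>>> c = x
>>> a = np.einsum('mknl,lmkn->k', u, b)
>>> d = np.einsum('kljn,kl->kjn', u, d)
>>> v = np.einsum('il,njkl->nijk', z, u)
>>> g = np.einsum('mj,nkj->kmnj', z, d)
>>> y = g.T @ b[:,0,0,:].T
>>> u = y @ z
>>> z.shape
(7, 7)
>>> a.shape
(5,)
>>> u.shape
(7, 11, 7, 7)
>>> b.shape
(7, 11, 5, 11)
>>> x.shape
(11,)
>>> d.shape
(11, 11, 7)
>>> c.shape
(11,)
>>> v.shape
(11, 7, 5, 11)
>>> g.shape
(11, 7, 11, 7)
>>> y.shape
(7, 11, 7, 7)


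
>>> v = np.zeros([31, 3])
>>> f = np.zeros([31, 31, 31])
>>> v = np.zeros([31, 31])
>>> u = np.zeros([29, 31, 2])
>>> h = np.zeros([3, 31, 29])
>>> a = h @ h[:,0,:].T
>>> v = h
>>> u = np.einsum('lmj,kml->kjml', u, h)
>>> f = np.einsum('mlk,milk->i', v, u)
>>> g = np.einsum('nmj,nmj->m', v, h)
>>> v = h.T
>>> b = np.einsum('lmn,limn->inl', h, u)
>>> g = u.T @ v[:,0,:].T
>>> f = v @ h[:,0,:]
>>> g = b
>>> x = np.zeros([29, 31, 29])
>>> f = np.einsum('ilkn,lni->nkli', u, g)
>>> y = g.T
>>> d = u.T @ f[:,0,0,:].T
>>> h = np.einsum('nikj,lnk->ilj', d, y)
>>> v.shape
(29, 31, 3)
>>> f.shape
(29, 31, 2, 3)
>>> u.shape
(3, 2, 31, 29)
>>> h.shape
(31, 3, 29)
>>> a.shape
(3, 31, 3)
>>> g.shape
(2, 29, 3)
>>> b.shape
(2, 29, 3)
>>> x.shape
(29, 31, 29)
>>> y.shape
(3, 29, 2)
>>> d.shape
(29, 31, 2, 29)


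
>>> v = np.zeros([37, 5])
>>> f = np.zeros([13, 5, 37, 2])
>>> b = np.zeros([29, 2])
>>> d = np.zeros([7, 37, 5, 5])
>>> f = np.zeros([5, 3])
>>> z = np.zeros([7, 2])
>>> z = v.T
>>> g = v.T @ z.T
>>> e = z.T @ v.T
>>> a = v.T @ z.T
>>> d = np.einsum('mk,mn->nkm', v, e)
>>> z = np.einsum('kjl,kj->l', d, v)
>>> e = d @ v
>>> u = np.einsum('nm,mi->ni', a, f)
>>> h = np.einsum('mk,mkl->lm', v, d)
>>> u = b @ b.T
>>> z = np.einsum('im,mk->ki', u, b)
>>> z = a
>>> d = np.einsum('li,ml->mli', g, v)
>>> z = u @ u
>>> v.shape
(37, 5)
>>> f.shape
(5, 3)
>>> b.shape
(29, 2)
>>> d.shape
(37, 5, 5)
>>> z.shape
(29, 29)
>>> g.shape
(5, 5)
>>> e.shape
(37, 5, 5)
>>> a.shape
(5, 5)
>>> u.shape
(29, 29)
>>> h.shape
(37, 37)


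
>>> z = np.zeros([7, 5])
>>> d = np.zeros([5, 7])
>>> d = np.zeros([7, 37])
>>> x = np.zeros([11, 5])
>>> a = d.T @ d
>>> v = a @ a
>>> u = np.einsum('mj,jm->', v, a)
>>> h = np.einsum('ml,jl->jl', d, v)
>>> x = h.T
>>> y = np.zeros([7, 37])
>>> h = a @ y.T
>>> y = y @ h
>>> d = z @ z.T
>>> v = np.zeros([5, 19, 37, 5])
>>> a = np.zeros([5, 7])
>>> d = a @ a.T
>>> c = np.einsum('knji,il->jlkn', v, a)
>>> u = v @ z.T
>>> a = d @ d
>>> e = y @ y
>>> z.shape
(7, 5)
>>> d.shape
(5, 5)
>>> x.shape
(37, 37)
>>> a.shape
(5, 5)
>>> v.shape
(5, 19, 37, 5)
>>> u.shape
(5, 19, 37, 7)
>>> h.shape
(37, 7)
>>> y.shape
(7, 7)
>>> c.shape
(37, 7, 5, 19)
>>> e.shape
(7, 7)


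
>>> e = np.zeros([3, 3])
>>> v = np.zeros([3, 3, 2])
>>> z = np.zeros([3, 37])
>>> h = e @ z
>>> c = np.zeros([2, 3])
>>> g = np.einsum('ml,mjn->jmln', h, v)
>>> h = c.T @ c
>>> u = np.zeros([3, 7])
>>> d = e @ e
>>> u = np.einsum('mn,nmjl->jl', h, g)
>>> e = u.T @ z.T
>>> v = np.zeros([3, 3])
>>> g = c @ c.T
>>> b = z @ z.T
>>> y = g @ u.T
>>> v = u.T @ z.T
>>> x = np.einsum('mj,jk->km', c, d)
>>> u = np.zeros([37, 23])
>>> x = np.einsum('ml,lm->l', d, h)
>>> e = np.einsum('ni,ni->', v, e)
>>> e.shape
()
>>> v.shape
(2, 3)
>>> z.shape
(3, 37)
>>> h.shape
(3, 3)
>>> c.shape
(2, 3)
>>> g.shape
(2, 2)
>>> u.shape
(37, 23)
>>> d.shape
(3, 3)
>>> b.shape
(3, 3)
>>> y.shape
(2, 37)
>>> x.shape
(3,)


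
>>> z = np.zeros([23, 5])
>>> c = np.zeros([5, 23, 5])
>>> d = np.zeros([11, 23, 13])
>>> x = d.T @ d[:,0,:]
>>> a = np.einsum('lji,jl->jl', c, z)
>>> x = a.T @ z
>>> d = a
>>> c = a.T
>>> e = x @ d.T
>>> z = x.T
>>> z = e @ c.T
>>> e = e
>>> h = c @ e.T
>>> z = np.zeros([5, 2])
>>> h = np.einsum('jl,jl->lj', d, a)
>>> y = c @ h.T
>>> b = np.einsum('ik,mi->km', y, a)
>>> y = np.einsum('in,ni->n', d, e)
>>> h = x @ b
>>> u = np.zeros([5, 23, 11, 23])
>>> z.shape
(5, 2)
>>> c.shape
(5, 23)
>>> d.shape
(23, 5)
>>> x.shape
(5, 5)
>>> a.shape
(23, 5)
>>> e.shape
(5, 23)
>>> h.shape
(5, 23)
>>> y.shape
(5,)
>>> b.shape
(5, 23)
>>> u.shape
(5, 23, 11, 23)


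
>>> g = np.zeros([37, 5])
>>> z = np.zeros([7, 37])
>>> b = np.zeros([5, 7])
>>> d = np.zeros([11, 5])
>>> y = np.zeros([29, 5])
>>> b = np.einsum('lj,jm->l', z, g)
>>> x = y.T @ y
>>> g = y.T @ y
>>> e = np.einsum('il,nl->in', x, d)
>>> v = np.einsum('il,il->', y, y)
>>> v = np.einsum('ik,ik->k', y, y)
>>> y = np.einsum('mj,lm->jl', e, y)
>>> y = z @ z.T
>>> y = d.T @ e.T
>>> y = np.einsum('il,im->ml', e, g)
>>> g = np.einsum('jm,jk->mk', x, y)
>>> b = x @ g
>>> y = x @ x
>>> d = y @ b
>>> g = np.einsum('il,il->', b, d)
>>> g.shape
()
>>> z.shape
(7, 37)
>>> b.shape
(5, 11)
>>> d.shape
(5, 11)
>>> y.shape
(5, 5)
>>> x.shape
(5, 5)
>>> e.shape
(5, 11)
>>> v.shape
(5,)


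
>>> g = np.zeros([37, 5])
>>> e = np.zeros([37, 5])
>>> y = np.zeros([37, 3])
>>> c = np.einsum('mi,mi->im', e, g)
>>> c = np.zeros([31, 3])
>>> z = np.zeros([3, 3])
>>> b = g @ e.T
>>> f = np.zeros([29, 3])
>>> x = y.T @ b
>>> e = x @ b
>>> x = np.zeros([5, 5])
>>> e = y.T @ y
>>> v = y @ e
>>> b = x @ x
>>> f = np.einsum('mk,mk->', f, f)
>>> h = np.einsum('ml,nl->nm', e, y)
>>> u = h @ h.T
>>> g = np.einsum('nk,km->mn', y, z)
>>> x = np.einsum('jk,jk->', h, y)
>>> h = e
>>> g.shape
(3, 37)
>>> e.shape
(3, 3)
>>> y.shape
(37, 3)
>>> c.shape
(31, 3)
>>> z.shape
(3, 3)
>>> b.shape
(5, 5)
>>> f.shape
()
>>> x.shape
()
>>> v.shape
(37, 3)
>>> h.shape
(3, 3)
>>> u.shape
(37, 37)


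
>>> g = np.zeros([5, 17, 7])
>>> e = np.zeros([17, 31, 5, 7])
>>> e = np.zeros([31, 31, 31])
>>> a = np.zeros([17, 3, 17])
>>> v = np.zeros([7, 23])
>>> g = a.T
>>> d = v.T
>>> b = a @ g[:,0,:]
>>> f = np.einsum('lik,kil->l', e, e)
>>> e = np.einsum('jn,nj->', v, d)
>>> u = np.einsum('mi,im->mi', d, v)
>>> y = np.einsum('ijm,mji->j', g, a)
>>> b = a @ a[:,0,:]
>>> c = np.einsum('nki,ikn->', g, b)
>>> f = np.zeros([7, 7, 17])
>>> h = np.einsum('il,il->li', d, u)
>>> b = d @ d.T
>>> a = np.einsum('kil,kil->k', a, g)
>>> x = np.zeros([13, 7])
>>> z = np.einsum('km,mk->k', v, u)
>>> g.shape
(17, 3, 17)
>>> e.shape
()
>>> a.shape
(17,)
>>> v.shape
(7, 23)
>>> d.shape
(23, 7)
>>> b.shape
(23, 23)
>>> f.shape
(7, 7, 17)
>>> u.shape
(23, 7)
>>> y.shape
(3,)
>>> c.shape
()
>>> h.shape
(7, 23)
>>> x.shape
(13, 7)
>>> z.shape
(7,)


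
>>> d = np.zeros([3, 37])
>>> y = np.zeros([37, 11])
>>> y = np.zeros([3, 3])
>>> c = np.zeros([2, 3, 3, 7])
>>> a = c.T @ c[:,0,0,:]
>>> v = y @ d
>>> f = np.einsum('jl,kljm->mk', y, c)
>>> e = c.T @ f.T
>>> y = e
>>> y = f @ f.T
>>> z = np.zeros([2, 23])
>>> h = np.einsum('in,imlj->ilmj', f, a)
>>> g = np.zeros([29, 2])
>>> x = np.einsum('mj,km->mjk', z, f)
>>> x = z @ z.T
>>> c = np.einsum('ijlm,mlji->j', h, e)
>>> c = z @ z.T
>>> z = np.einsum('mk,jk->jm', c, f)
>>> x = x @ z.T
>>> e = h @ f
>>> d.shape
(3, 37)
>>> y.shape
(7, 7)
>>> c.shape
(2, 2)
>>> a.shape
(7, 3, 3, 7)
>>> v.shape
(3, 37)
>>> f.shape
(7, 2)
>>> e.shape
(7, 3, 3, 2)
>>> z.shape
(7, 2)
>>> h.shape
(7, 3, 3, 7)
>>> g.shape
(29, 2)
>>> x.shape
(2, 7)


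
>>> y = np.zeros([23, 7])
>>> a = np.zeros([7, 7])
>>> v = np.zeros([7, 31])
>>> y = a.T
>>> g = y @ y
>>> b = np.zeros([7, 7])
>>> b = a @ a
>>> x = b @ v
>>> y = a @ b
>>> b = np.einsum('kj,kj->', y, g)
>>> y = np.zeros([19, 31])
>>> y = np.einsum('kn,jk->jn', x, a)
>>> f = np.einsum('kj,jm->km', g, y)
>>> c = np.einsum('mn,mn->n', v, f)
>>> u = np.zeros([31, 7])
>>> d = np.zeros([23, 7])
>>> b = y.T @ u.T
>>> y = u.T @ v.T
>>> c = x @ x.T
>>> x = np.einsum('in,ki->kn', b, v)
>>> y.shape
(7, 7)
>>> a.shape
(7, 7)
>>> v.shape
(7, 31)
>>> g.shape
(7, 7)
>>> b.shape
(31, 31)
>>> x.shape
(7, 31)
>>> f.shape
(7, 31)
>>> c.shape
(7, 7)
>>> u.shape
(31, 7)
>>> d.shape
(23, 7)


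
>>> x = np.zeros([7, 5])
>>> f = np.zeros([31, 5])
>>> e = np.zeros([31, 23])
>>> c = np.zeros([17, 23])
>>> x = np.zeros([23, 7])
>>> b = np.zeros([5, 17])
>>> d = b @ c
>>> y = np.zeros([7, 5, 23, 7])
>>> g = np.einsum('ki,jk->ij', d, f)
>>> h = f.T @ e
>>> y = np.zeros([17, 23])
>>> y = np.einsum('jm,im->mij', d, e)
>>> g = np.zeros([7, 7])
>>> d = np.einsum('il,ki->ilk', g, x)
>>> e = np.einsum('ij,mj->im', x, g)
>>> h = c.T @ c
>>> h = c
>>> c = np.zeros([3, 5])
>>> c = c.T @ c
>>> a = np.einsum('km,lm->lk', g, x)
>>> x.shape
(23, 7)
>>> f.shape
(31, 5)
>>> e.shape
(23, 7)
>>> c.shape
(5, 5)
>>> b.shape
(5, 17)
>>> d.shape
(7, 7, 23)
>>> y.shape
(23, 31, 5)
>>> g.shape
(7, 7)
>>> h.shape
(17, 23)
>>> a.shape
(23, 7)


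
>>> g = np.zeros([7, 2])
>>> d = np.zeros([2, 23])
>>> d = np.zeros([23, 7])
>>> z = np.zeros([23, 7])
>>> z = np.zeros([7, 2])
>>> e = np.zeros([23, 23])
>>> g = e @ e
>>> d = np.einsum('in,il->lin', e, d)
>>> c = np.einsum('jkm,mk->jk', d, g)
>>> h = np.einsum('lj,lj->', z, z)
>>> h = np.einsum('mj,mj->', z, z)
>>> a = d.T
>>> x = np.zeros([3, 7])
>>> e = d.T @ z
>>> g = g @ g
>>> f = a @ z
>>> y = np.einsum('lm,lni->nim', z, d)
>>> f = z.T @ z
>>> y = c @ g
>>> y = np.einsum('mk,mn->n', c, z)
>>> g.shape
(23, 23)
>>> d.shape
(7, 23, 23)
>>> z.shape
(7, 2)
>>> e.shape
(23, 23, 2)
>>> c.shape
(7, 23)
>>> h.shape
()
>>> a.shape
(23, 23, 7)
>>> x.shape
(3, 7)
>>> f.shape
(2, 2)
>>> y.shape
(2,)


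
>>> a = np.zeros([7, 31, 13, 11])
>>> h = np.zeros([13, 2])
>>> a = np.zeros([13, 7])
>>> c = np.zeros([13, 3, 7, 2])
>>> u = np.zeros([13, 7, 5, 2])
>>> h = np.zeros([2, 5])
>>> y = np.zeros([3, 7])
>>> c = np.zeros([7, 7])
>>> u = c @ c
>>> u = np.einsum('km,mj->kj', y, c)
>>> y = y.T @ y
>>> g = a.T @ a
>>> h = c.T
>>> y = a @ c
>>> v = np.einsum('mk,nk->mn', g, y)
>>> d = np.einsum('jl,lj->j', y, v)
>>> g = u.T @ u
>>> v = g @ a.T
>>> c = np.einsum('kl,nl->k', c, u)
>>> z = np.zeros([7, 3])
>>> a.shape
(13, 7)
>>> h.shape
(7, 7)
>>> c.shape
(7,)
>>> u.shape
(3, 7)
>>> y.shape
(13, 7)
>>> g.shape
(7, 7)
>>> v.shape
(7, 13)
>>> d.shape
(13,)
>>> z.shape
(7, 3)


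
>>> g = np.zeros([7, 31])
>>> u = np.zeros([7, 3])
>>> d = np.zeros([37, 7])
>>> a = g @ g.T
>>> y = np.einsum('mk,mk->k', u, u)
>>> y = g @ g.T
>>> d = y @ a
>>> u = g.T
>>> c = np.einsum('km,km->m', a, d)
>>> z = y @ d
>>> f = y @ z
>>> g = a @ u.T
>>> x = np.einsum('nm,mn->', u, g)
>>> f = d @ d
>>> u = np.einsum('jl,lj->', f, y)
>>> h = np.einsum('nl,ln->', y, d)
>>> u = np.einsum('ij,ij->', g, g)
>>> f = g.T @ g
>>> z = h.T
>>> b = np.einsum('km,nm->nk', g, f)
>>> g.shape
(7, 31)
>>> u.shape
()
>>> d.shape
(7, 7)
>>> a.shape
(7, 7)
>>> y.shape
(7, 7)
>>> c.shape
(7,)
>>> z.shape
()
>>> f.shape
(31, 31)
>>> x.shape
()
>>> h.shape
()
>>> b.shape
(31, 7)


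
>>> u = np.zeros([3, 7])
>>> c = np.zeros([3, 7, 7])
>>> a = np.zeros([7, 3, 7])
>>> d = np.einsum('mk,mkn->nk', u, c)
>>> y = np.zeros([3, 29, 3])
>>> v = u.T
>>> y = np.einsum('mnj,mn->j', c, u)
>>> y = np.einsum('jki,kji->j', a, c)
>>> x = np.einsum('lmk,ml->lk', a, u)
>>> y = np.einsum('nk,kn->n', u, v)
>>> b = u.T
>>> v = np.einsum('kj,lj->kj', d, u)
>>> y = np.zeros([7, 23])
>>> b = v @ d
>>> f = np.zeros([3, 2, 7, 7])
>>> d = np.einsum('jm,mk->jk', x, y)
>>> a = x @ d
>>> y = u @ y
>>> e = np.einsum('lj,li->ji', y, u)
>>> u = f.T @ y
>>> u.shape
(7, 7, 2, 23)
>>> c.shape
(3, 7, 7)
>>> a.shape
(7, 23)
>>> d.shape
(7, 23)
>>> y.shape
(3, 23)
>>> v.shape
(7, 7)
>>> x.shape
(7, 7)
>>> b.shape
(7, 7)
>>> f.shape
(3, 2, 7, 7)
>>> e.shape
(23, 7)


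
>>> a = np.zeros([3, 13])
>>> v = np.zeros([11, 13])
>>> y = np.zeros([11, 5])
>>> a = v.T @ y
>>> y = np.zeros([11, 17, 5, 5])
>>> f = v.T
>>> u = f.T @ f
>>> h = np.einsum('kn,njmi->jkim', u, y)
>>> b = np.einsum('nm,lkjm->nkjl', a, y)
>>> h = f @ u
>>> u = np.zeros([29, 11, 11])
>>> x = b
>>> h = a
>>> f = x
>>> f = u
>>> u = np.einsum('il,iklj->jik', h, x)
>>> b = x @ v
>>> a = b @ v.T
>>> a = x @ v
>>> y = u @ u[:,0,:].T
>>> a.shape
(13, 17, 5, 13)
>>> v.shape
(11, 13)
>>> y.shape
(11, 13, 11)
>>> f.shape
(29, 11, 11)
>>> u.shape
(11, 13, 17)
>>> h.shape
(13, 5)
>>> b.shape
(13, 17, 5, 13)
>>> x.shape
(13, 17, 5, 11)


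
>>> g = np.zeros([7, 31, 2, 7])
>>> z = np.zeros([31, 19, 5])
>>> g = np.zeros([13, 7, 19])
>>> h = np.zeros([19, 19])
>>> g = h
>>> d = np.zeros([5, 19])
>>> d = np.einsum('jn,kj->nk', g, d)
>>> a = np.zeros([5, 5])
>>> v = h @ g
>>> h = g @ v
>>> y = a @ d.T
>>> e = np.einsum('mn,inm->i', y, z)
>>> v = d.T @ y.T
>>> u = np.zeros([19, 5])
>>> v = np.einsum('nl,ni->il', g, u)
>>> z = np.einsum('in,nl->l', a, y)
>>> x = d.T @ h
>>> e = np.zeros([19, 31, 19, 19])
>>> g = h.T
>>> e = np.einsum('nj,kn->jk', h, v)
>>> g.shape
(19, 19)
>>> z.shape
(19,)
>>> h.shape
(19, 19)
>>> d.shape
(19, 5)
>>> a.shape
(5, 5)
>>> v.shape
(5, 19)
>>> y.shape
(5, 19)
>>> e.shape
(19, 5)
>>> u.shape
(19, 5)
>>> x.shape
(5, 19)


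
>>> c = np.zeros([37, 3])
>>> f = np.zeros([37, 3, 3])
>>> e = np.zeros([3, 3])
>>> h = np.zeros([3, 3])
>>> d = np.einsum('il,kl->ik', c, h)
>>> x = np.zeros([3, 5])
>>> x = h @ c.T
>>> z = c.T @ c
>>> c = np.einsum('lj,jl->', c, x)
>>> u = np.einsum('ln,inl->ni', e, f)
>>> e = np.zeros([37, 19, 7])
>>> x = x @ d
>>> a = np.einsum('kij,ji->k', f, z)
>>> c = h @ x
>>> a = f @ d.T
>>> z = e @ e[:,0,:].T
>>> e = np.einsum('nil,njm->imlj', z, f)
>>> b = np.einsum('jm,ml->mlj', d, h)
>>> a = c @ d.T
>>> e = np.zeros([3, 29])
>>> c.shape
(3, 3)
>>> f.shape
(37, 3, 3)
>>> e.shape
(3, 29)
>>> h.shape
(3, 3)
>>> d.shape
(37, 3)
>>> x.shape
(3, 3)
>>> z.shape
(37, 19, 37)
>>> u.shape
(3, 37)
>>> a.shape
(3, 37)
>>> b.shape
(3, 3, 37)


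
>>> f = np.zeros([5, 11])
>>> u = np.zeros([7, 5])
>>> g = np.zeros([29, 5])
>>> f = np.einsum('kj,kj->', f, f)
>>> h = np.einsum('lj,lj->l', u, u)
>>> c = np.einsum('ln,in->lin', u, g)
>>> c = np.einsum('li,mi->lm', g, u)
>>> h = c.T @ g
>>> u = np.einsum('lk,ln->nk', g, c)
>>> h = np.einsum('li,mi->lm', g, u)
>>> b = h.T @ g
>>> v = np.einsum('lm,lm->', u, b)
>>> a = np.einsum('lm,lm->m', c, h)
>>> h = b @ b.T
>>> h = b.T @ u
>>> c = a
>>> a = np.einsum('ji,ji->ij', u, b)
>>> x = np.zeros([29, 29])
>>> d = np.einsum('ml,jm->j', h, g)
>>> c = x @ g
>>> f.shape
()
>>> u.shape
(7, 5)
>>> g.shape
(29, 5)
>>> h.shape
(5, 5)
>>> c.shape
(29, 5)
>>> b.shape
(7, 5)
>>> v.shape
()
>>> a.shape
(5, 7)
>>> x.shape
(29, 29)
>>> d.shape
(29,)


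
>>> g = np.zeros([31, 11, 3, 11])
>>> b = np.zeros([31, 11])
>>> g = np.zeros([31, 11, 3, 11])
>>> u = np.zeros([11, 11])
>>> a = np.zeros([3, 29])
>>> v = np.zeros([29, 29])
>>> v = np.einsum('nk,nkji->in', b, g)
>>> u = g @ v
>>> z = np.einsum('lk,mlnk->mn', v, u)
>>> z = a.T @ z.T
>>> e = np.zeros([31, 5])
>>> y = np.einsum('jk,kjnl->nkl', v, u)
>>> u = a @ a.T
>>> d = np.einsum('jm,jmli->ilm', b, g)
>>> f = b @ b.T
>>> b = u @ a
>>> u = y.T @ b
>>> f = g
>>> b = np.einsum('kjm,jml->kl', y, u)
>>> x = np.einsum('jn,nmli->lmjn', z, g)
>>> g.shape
(31, 11, 3, 11)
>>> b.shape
(3, 29)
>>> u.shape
(31, 31, 29)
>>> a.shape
(3, 29)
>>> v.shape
(11, 31)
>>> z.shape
(29, 31)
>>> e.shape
(31, 5)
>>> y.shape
(3, 31, 31)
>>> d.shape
(11, 3, 11)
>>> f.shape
(31, 11, 3, 11)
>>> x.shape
(3, 11, 29, 31)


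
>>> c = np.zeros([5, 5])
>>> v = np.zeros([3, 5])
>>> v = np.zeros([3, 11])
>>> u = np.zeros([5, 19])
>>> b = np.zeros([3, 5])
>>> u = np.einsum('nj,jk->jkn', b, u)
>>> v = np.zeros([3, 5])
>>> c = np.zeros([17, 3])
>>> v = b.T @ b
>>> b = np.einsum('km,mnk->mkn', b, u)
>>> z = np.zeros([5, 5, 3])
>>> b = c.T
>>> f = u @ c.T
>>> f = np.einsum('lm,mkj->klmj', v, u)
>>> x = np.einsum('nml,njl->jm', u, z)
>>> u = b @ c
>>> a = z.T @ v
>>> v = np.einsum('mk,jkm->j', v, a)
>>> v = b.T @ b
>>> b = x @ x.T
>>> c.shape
(17, 3)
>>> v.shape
(17, 17)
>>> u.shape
(3, 3)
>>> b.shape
(5, 5)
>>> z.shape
(5, 5, 3)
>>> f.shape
(19, 5, 5, 3)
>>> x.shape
(5, 19)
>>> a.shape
(3, 5, 5)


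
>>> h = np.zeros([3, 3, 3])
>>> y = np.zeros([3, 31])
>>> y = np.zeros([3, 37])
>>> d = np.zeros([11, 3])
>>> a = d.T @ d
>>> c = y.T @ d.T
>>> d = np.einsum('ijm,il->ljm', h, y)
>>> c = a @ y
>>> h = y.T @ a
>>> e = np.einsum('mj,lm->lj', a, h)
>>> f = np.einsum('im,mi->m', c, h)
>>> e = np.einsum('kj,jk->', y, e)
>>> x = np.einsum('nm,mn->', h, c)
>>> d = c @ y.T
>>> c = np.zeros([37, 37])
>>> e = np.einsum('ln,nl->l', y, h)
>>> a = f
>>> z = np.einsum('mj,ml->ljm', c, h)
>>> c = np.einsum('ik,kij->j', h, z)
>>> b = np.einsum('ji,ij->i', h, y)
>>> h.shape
(37, 3)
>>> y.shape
(3, 37)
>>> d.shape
(3, 3)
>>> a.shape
(37,)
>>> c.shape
(37,)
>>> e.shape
(3,)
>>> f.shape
(37,)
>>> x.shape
()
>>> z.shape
(3, 37, 37)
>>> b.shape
(3,)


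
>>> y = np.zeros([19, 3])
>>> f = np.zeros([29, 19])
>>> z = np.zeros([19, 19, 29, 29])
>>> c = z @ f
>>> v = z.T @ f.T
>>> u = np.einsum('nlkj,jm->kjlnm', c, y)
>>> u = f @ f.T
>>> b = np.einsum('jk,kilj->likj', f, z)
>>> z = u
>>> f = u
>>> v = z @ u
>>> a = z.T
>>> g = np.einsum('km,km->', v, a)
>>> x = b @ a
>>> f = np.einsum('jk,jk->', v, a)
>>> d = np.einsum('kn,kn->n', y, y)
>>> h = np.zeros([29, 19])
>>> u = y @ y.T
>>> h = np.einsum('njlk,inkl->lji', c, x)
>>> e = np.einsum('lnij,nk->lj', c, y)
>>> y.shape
(19, 3)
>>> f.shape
()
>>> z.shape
(29, 29)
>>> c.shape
(19, 19, 29, 19)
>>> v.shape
(29, 29)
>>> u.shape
(19, 19)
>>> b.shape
(29, 19, 19, 29)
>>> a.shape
(29, 29)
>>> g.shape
()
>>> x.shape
(29, 19, 19, 29)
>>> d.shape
(3,)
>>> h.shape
(29, 19, 29)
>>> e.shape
(19, 19)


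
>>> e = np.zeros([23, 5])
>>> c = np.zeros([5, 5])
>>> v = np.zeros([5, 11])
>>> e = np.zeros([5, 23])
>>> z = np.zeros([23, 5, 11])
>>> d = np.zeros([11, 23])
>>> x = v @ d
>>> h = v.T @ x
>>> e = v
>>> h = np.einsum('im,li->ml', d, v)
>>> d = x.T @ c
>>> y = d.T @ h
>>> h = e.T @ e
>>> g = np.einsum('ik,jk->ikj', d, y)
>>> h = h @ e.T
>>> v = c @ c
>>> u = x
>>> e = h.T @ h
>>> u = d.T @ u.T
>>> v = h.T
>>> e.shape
(5, 5)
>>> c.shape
(5, 5)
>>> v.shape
(5, 11)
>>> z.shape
(23, 5, 11)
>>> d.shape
(23, 5)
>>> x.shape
(5, 23)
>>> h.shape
(11, 5)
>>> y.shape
(5, 5)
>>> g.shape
(23, 5, 5)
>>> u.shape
(5, 5)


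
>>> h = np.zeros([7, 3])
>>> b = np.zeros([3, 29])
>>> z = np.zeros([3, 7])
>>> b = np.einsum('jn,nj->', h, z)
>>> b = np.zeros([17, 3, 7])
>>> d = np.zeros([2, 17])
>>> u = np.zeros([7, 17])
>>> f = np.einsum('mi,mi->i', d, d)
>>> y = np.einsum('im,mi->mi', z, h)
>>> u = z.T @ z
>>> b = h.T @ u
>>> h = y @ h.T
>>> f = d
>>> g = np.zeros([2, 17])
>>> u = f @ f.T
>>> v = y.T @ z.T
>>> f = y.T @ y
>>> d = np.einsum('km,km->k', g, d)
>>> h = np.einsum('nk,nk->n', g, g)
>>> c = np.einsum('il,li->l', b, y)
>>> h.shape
(2,)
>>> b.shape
(3, 7)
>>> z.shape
(3, 7)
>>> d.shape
(2,)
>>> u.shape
(2, 2)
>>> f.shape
(3, 3)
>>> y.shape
(7, 3)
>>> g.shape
(2, 17)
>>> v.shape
(3, 3)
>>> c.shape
(7,)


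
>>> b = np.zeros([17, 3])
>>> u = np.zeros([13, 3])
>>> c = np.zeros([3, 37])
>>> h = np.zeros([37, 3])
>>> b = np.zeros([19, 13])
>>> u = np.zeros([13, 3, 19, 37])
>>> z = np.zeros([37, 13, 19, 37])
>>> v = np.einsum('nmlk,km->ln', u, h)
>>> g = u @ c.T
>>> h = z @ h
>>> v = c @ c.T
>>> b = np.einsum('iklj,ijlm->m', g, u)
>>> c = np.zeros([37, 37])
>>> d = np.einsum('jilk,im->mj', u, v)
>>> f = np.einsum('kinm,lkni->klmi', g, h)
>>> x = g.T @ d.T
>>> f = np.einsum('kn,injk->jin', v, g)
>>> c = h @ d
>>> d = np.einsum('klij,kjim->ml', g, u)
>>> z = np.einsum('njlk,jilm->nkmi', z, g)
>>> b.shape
(37,)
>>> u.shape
(13, 3, 19, 37)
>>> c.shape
(37, 13, 19, 13)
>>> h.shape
(37, 13, 19, 3)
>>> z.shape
(37, 37, 3, 3)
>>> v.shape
(3, 3)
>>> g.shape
(13, 3, 19, 3)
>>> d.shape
(37, 3)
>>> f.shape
(19, 13, 3)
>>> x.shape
(3, 19, 3, 3)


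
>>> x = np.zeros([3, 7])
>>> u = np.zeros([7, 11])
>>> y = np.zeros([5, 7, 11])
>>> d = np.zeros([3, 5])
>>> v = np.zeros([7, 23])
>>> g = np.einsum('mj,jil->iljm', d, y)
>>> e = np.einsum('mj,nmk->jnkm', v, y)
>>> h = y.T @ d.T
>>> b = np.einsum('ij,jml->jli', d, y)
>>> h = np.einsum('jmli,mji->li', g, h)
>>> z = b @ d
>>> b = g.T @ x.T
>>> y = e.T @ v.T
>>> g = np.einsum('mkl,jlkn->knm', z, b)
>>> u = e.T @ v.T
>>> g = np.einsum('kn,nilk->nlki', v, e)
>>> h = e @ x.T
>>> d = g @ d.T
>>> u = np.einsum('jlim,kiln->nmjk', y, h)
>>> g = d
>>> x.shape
(3, 7)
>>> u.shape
(3, 7, 7, 23)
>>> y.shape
(7, 11, 5, 7)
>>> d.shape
(23, 11, 7, 3)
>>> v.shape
(7, 23)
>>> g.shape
(23, 11, 7, 3)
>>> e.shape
(23, 5, 11, 7)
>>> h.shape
(23, 5, 11, 3)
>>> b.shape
(3, 5, 11, 3)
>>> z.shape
(5, 11, 5)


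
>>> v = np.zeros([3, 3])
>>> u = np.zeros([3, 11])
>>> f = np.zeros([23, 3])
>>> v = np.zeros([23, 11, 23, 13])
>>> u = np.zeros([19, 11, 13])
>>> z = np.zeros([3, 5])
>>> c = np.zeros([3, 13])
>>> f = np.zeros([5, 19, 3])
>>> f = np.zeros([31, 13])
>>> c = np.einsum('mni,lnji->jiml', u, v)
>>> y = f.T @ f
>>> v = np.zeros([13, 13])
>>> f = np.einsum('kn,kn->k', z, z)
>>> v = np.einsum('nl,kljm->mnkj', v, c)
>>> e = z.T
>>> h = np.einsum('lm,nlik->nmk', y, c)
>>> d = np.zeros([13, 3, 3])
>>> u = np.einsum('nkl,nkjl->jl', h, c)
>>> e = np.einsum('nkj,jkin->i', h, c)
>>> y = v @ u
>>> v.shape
(23, 13, 23, 19)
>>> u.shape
(19, 23)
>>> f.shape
(3,)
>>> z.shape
(3, 5)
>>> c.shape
(23, 13, 19, 23)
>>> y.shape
(23, 13, 23, 23)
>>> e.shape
(19,)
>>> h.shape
(23, 13, 23)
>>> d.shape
(13, 3, 3)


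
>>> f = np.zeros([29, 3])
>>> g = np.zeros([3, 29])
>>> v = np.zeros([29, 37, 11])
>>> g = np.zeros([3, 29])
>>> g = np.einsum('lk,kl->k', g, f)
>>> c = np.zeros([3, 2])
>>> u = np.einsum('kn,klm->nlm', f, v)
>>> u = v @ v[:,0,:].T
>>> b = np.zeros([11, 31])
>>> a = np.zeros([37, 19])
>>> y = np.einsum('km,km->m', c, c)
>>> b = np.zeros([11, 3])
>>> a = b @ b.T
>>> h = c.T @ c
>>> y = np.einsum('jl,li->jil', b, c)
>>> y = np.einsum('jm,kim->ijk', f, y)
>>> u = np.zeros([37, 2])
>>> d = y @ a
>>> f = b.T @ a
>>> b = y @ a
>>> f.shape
(3, 11)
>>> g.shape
(29,)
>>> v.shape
(29, 37, 11)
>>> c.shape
(3, 2)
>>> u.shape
(37, 2)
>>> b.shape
(2, 29, 11)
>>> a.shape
(11, 11)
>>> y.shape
(2, 29, 11)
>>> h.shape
(2, 2)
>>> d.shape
(2, 29, 11)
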